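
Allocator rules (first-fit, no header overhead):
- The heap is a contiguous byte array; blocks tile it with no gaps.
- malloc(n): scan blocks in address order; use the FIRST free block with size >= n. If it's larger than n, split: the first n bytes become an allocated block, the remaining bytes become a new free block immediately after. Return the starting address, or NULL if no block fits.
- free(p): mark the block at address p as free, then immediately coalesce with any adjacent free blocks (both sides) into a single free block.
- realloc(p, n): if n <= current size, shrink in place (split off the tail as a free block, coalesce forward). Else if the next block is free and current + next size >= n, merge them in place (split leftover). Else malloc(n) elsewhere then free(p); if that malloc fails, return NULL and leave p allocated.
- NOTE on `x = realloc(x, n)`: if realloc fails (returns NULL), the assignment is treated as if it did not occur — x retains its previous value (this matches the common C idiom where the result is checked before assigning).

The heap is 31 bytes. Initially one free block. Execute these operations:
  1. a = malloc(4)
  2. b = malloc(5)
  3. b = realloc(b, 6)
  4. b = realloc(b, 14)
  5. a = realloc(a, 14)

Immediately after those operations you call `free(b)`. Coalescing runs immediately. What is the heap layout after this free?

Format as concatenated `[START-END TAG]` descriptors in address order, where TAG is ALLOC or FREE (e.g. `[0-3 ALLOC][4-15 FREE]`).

Answer: [0-3 ALLOC][4-30 FREE]

Derivation:
Op 1: a = malloc(4) -> a = 0; heap: [0-3 ALLOC][4-30 FREE]
Op 2: b = malloc(5) -> b = 4; heap: [0-3 ALLOC][4-8 ALLOC][9-30 FREE]
Op 3: b = realloc(b, 6) -> b = 4; heap: [0-3 ALLOC][4-9 ALLOC][10-30 FREE]
Op 4: b = realloc(b, 14) -> b = 4; heap: [0-3 ALLOC][4-17 ALLOC][18-30 FREE]
Op 5: a = realloc(a, 14) -> NULL (a unchanged); heap: [0-3 ALLOC][4-17 ALLOC][18-30 FREE]
free(b): b = 4 -> block [4-17 ALLOC]; mark free, coalesce with adjacent free neighbors -> [0-3 ALLOC][4-30 FREE]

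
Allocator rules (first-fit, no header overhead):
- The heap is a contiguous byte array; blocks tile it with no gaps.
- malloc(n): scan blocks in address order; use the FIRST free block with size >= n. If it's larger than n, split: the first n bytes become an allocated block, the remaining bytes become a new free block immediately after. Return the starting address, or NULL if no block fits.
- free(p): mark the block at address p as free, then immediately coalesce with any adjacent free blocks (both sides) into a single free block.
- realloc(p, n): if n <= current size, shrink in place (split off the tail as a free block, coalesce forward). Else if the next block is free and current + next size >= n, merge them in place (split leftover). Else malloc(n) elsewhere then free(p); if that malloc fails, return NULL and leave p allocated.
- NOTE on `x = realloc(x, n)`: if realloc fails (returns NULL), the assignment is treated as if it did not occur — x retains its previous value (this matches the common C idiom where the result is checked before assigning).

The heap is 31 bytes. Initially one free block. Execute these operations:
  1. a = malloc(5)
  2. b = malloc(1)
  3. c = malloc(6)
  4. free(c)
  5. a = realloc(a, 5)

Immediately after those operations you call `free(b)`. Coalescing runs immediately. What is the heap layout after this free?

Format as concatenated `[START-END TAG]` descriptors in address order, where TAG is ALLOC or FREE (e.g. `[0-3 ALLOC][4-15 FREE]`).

Answer: [0-4 ALLOC][5-30 FREE]

Derivation:
Op 1: a = malloc(5) -> a = 0; heap: [0-4 ALLOC][5-30 FREE]
Op 2: b = malloc(1) -> b = 5; heap: [0-4 ALLOC][5-5 ALLOC][6-30 FREE]
Op 3: c = malloc(6) -> c = 6; heap: [0-4 ALLOC][5-5 ALLOC][6-11 ALLOC][12-30 FREE]
Op 4: free(c) -> (freed c); heap: [0-4 ALLOC][5-5 ALLOC][6-30 FREE]
Op 5: a = realloc(a, 5) -> a = 0; heap: [0-4 ALLOC][5-5 ALLOC][6-30 FREE]
free(b): b = 5 -> block [5-5 ALLOC]; mark free, coalesce with adjacent free neighbors -> [0-4 ALLOC][5-30 FREE]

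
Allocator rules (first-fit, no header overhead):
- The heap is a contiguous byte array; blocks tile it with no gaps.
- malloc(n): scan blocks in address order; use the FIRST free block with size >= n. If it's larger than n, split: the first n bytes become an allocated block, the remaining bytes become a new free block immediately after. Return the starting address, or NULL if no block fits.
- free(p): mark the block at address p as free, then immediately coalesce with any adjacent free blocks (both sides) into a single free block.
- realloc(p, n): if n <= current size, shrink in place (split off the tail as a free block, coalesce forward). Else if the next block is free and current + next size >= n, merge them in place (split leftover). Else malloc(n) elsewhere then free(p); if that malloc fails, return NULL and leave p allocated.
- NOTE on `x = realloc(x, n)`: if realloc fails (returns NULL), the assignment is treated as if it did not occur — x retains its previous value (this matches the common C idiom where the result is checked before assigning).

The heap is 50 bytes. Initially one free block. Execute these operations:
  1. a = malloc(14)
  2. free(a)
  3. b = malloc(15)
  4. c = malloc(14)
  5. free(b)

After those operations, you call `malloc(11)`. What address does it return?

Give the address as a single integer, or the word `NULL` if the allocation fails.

Op 1: a = malloc(14) -> a = 0; heap: [0-13 ALLOC][14-49 FREE]
Op 2: free(a) -> (freed a); heap: [0-49 FREE]
Op 3: b = malloc(15) -> b = 0; heap: [0-14 ALLOC][15-49 FREE]
Op 4: c = malloc(14) -> c = 15; heap: [0-14 ALLOC][15-28 ALLOC][29-49 FREE]
Op 5: free(b) -> (freed b); heap: [0-14 FREE][15-28 ALLOC][29-49 FREE]
malloc(11): first-fit scan over [0-14 FREE][15-28 ALLOC][29-49 FREE] -> 0

Answer: 0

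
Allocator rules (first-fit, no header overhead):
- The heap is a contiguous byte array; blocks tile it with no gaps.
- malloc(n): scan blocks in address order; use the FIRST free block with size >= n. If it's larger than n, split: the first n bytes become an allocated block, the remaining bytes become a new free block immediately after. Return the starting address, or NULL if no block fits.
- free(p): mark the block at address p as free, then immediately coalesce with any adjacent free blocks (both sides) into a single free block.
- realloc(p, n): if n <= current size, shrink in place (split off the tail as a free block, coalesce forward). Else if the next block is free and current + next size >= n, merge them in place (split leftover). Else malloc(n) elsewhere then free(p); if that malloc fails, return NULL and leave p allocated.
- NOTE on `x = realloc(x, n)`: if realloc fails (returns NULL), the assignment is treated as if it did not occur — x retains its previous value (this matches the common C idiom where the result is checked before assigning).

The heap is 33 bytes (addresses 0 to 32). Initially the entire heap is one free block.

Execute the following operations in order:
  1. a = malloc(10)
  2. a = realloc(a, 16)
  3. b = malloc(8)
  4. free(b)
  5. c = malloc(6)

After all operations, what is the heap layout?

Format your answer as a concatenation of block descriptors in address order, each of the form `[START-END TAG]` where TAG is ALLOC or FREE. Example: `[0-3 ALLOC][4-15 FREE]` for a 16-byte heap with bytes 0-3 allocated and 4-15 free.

Answer: [0-15 ALLOC][16-21 ALLOC][22-32 FREE]

Derivation:
Op 1: a = malloc(10) -> a = 0; heap: [0-9 ALLOC][10-32 FREE]
Op 2: a = realloc(a, 16) -> a = 0; heap: [0-15 ALLOC][16-32 FREE]
Op 3: b = malloc(8) -> b = 16; heap: [0-15 ALLOC][16-23 ALLOC][24-32 FREE]
Op 4: free(b) -> (freed b); heap: [0-15 ALLOC][16-32 FREE]
Op 5: c = malloc(6) -> c = 16; heap: [0-15 ALLOC][16-21 ALLOC][22-32 FREE]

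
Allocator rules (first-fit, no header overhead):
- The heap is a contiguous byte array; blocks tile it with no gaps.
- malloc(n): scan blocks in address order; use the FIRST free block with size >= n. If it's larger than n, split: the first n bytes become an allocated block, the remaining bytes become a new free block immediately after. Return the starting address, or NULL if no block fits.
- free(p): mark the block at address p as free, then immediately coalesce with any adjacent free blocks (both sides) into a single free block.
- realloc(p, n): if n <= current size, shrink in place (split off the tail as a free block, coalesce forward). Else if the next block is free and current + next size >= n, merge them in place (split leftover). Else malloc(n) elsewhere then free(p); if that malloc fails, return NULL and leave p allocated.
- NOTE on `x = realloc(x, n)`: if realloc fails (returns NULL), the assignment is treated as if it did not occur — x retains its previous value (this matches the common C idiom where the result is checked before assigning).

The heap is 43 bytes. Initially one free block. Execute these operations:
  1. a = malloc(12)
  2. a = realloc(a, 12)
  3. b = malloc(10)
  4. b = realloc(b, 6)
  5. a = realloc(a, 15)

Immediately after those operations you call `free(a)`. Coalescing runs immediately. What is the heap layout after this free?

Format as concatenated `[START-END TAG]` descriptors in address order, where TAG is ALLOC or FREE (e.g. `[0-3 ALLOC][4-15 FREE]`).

Answer: [0-11 FREE][12-17 ALLOC][18-42 FREE]

Derivation:
Op 1: a = malloc(12) -> a = 0; heap: [0-11 ALLOC][12-42 FREE]
Op 2: a = realloc(a, 12) -> a = 0; heap: [0-11 ALLOC][12-42 FREE]
Op 3: b = malloc(10) -> b = 12; heap: [0-11 ALLOC][12-21 ALLOC][22-42 FREE]
Op 4: b = realloc(b, 6) -> b = 12; heap: [0-11 ALLOC][12-17 ALLOC][18-42 FREE]
Op 5: a = realloc(a, 15) -> a = 18; heap: [0-11 FREE][12-17 ALLOC][18-32 ALLOC][33-42 FREE]
free(a): a = 18 -> block [18-32 ALLOC]; mark free, coalesce with adjacent free neighbors -> [0-11 FREE][12-17 ALLOC][18-42 FREE]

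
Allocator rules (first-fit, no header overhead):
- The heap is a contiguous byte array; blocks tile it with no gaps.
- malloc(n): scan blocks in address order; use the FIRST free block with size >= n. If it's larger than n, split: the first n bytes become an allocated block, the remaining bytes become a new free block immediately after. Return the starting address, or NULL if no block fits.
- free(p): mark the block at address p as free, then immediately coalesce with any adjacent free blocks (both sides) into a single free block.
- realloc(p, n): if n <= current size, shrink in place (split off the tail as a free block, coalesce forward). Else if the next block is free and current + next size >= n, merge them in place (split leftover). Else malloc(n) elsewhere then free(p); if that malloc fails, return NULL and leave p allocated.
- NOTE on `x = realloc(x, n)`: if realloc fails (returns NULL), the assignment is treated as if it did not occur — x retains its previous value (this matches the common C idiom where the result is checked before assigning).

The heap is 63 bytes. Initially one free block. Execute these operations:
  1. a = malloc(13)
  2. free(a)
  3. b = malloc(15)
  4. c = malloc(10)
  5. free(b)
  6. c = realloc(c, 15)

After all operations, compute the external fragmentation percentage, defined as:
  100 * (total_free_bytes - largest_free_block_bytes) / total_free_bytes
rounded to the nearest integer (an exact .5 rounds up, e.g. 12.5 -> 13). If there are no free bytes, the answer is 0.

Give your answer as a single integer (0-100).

Answer: 31

Derivation:
Op 1: a = malloc(13) -> a = 0; heap: [0-12 ALLOC][13-62 FREE]
Op 2: free(a) -> (freed a); heap: [0-62 FREE]
Op 3: b = malloc(15) -> b = 0; heap: [0-14 ALLOC][15-62 FREE]
Op 4: c = malloc(10) -> c = 15; heap: [0-14 ALLOC][15-24 ALLOC][25-62 FREE]
Op 5: free(b) -> (freed b); heap: [0-14 FREE][15-24 ALLOC][25-62 FREE]
Op 6: c = realloc(c, 15) -> c = 15; heap: [0-14 FREE][15-29 ALLOC][30-62 FREE]
Free blocks: [15 33] total_free=48 largest=33 -> 100*(48-33)/48 = 1500/48 = 31.25 -> rounds to 31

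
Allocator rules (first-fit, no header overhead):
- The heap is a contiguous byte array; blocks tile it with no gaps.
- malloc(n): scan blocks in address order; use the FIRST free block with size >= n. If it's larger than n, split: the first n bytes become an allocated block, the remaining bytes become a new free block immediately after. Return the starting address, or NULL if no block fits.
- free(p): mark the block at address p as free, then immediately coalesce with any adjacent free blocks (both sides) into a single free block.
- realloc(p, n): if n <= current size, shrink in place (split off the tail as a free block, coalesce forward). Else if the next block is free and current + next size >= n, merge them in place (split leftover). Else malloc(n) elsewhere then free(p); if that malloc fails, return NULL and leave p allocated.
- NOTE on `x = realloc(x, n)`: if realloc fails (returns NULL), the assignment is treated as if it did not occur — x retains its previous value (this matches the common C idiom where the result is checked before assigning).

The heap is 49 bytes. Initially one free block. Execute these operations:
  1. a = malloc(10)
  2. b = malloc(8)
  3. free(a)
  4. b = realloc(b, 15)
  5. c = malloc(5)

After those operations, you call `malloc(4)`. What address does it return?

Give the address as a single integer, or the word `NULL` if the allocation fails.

Answer: 5

Derivation:
Op 1: a = malloc(10) -> a = 0; heap: [0-9 ALLOC][10-48 FREE]
Op 2: b = malloc(8) -> b = 10; heap: [0-9 ALLOC][10-17 ALLOC][18-48 FREE]
Op 3: free(a) -> (freed a); heap: [0-9 FREE][10-17 ALLOC][18-48 FREE]
Op 4: b = realloc(b, 15) -> b = 10; heap: [0-9 FREE][10-24 ALLOC][25-48 FREE]
Op 5: c = malloc(5) -> c = 0; heap: [0-4 ALLOC][5-9 FREE][10-24 ALLOC][25-48 FREE]
malloc(4): first-fit scan over [0-4 ALLOC][5-9 FREE][10-24 ALLOC][25-48 FREE] -> 5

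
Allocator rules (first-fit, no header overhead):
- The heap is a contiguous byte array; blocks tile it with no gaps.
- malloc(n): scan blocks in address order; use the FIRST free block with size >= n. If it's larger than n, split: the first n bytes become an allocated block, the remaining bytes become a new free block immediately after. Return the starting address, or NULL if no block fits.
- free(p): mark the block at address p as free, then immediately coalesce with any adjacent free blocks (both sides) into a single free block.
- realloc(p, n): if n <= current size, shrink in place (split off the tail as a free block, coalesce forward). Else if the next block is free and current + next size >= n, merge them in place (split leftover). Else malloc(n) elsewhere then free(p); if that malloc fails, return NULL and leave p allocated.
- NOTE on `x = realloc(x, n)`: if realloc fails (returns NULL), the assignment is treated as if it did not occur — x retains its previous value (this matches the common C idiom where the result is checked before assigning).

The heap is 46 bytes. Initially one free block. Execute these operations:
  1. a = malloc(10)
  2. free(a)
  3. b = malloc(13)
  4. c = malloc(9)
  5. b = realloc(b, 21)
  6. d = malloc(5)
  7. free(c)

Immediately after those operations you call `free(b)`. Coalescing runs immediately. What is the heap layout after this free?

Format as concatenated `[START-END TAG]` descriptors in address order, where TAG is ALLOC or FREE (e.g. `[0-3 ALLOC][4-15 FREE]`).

Answer: [0-4 ALLOC][5-45 FREE]

Derivation:
Op 1: a = malloc(10) -> a = 0; heap: [0-9 ALLOC][10-45 FREE]
Op 2: free(a) -> (freed a); heap: [0-45 FREE]
Op 3: b = malloc(13) -> b = 0; heap: [0-12 ALLOC][13-45 FREE]
Op 4: c = malloc(9) -> c = 13; heap: [0-12 ALLOC][13-21 ALLOC][22-45 FREE]
Op 5: b = realloc(b, 21) -> b = 22; heap: [0-12 FREE][13-21 ALLOC][22-42 ALLOC][43-45 FREE]
Op 6: d = malloc(5) -> d = 0; heap: [0-4 ALLOC][5-12 FREE][13-21 ALLOC][22-42 ALLOC][43-45 FREE]
Op 7: free(c) -> (freed c); heap: [0-4 ALLOC][5-21 FREE][22-42 ALLOC][43-45 FREE]
free(b): b = 22 -> block [22-42 ALLOC]; mark free, coalesce with adjacent free neighbors -> [0-4 ALLOC][5-45 FREE]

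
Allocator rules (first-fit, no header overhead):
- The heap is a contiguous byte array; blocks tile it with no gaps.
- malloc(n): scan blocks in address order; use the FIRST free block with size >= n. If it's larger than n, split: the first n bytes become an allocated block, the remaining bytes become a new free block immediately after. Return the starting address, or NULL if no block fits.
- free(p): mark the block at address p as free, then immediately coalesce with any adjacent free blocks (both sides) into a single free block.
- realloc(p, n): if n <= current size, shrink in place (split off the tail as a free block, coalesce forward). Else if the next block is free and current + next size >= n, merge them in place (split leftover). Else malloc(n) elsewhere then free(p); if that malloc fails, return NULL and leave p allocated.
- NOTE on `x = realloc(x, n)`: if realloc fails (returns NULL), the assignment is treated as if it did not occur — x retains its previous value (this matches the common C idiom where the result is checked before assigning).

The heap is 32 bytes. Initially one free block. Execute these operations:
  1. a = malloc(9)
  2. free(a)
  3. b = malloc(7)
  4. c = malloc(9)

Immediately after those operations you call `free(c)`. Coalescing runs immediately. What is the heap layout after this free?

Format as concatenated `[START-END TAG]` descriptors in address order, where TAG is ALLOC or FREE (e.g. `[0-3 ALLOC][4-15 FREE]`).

Op 1: a = malloc(9) -> a = 0; heap: [0-8 ALLOC][9-31 FREE]
Op 2: free(a) -> (freed a); heap: [0-31 FREE]
Op 3: b = malloc(7) -> b = 0; heap: [0-6 ALLOC][7-31 FREE]
Op 4: c = malloc(9) -> c = 7; heap: [0-6 ALLOC][7-15 ALLOC][16-31 FREE]
free(c): c = 7 -> block [7-15 ALLOC]; mark free, coalesce with adjacent free neighbors -> [0-6 ALLOC][7-31 FREE]

Answer: [0-6 ALLOC][7-31 FREE]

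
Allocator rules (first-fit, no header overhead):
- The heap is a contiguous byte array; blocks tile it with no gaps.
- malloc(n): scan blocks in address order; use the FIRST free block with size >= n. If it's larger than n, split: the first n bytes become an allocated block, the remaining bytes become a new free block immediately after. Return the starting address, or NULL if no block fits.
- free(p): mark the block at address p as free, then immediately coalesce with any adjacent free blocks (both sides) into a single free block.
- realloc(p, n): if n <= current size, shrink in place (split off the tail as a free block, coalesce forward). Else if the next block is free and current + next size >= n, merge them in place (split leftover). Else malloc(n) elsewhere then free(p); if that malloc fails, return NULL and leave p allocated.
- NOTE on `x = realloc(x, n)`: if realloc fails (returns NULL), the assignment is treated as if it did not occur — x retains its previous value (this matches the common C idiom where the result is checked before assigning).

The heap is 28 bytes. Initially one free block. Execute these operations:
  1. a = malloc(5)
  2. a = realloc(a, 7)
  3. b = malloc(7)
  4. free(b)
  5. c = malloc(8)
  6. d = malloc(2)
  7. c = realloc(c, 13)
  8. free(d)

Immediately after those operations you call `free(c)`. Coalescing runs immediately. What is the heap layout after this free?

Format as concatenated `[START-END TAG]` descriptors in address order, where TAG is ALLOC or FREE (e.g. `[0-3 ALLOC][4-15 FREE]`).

Op 1: a = malloc(5) -> a = 0; heap: [0-4 ALLOC][5-27 FREE]
Op 2: a = realloc(a, 7) -> a = 0; heap: [0-6 ALLOC][7-27 FREE]
Op 3: b = malloc(7) -> b = 7; heap: [0-6 ALLOC][7-13 ALLOC][14-27 FREE]
Op 4: free(b) -> (freed b); heap: [0-6 ALLOC][7-27 FREE]
Op 5: c = malloc(8) -> c = 7; heap: [0-6 ALLOC][7-14 ALLOC][15-27 FREE]
Op 6: d = malloc(2) -> d = 15; heap: [0-6 ALLOC][7-14 ALLOC][15-16 ALLOC][17-27 FREE]
Op 7: c = realloc(c, 13) -> NULL (c unchanged); heap: [0-6 ALLOC][7-14 ALLOC][15-16 ALLOC][17-27 FREE]
Op 8: free(d) -> (freed d); heap: [0-6 ALLOC][7-14 ALLOC][15-27 FREE]
free(c): c = 7 -> block [7-14 ALLOC]; mark free, coalesce with adjacent free neighbors -> [0-6 ALLOC][7-27 FREE]

Answer: [0-6 ALLOC][7-27 FREE]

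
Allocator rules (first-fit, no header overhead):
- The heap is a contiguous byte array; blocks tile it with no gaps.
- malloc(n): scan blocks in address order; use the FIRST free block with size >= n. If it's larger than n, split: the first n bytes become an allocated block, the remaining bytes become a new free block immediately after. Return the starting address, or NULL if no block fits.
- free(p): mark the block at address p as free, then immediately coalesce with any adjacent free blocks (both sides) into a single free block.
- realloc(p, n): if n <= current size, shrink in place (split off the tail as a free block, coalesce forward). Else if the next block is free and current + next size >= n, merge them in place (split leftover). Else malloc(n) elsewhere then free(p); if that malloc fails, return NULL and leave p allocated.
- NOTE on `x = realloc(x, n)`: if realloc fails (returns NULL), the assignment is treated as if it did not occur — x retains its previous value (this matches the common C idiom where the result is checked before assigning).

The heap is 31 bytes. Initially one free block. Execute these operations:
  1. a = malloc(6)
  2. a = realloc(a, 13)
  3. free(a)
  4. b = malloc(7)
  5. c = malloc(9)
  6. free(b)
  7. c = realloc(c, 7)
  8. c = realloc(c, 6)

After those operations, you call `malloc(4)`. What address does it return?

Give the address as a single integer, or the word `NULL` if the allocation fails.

Op 1: a = malloc(6) -> a = 0; heap: [0-5 ALLOC][6-30 FREE]
Op 2: a = realloc(a, 13) -> a = 0; heap: [0-12 ALLOC][13-30 FREE]
Op 3: free(a) -> (freed a); heap: [0-30 FREE]
Op 4: b = malloc(7) -> b = 0; heap: [0-6 ALLOC][7-30 FREE]
Op 5: c = malloc(9) -> c = 7; heap: [0-6 ALLOC][7-15 ALLOC][16-30 FREE]
Op 6: free(b) -> (freed b); heap: [0-6 FREE][7-15 ALLOC][16-30 FREE]
Op 7: c = realloc(c, 7) -> c = 7; heap: [0-6 FREE][7-13 ALLOC][14-30 FREE]
Op 8: c = realloc(c, 6) -> c = 7; heap: [0-6 FREE][7-12 ALLOC][13-30 FREE]
malloc(4): first-fit scan over [0-6 FREE][7-12 ALLOC][13-30 FREE] -> 0

Answer: 0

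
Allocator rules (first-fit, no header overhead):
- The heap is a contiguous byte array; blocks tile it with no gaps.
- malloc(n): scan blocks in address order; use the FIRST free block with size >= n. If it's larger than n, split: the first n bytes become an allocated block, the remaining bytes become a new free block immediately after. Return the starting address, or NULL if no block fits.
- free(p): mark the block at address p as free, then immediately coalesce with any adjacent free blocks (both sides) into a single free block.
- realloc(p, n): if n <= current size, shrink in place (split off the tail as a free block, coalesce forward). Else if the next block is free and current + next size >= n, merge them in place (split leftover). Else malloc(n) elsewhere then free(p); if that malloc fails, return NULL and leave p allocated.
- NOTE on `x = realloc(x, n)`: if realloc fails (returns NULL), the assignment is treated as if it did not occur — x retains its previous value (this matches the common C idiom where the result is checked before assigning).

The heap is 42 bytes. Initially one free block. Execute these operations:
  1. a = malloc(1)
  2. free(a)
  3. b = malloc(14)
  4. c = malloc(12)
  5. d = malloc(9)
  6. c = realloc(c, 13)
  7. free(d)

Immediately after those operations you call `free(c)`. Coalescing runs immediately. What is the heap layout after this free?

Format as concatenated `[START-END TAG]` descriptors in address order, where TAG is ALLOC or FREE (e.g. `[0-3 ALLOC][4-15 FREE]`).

Answer: [0-13 ALLOC][14-41 FREE]

Derivation:
Op 1: a = malloc(1) -> a = 0; heap: [0-0 ALLOC][1-41 FREE]
Op 2: free(a) -> (freed a); heap: [0-41 FREE]
Op 3: b = malloc(14) -> b = 0; heap: [0-13 ALLOC][14-41 FREE]
Op 4: c = malloc(12) -> c = 14; heap: [0-13 ALLOC][14-25 ALLOC][26-41 FREE]
Op 5: d = malloc(9) -> d = 26; heap: [0-13 ALLOC][14-25 ALLOC][26-34 ALLOC][35-41 FREE]
Op 6: c = realloc(c, 13) -> NULL (c unchanged); heap: [0-13 ALLOC][14-25 ALLOC][26-34 ALLOC][35-41 FREE]
Op 7: free(d) -> (freed d); heap: [0-13 ALLOC][14-25 ALLOC][26-41 FREE]
free(c): c = 14 -> block [14-25 ALLOC]; mark free, coalesce with adjacent free neighbors -> [0-13 ALLOC][14-41 FREE]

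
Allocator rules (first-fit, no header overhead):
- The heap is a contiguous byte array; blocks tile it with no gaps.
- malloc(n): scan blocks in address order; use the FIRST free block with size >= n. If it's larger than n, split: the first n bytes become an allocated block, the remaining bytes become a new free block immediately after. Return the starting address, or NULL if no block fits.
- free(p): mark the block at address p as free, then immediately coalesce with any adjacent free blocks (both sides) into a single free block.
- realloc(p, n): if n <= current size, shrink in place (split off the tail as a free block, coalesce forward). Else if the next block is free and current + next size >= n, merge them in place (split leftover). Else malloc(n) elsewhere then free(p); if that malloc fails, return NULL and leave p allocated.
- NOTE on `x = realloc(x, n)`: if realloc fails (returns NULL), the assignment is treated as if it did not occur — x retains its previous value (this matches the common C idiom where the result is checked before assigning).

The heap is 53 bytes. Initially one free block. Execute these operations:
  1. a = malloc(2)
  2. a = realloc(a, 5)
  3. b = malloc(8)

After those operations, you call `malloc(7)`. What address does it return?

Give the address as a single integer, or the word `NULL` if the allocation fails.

Answer: 13

Derivation:
Op 1: a = malloc(2) -> a = 0; heap: [0-1 ALLOC][2-52 FREE]
Op 2: a = realloc(a, 5) -> a = 0; heap: [0-4 ALLOC][5-52 FREE]
Op 3: b = malloc(8) -> b = 5; heap: [0-4 ALLOC][5-12 ALLOC][13-52 FREE]
malloc(7): first-fit scan over [0-4 ALLOC][5-12 ALLOC][13-52 FREE] -> 13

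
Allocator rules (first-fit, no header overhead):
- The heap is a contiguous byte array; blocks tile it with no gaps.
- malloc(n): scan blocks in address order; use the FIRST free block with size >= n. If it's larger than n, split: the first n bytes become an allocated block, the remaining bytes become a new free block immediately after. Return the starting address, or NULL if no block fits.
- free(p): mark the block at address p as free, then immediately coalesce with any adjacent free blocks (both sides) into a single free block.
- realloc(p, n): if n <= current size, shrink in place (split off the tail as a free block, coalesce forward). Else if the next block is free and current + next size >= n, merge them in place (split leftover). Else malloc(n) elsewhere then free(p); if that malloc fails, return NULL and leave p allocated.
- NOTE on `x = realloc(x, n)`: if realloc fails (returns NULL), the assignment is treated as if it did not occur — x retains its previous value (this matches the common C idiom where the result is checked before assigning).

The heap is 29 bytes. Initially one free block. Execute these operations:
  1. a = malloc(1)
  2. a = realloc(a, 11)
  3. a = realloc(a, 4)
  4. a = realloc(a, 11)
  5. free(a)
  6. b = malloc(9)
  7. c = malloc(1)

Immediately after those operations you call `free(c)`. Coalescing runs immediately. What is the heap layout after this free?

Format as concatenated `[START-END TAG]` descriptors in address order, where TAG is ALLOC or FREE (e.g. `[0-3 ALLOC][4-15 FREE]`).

Op 1: a = malloc(1) -> a = 0; heap: [0-0 ALLOC][1-28 FREE]
Op 2: a = realloc(a, 11) -> a = 0; heap: [0-10 ALLOC][11-28 FREE]
Op 3: a = realloc(a, 4) -> a = 0; heap: [0-3 ALLOC][4-28 FREE]
Op 4: a = realloc(a, 11) -> a = 0; heap: [0-10 ALLOC][11-28 FREE]
Op 5: free(a) -> (freed a); heap: [0-28 FREE]
Op 6: b = malloc(9) -> b = 0; heap: [0-8 ALLOC][9-28 FREE]
Op 7: c = malloc(1) -> c = 9; heap: [0-8 ALLOC][9-9 ALLOC][10-28 FREE]
free(c): c = 9 -> block [9-9 ALLOC]; mark free, coalesce with adjacent free neighbors -> [0-8 ALLOC][9-28 FREE]

Answer: [0-8 ALLOC][9-28 FREE]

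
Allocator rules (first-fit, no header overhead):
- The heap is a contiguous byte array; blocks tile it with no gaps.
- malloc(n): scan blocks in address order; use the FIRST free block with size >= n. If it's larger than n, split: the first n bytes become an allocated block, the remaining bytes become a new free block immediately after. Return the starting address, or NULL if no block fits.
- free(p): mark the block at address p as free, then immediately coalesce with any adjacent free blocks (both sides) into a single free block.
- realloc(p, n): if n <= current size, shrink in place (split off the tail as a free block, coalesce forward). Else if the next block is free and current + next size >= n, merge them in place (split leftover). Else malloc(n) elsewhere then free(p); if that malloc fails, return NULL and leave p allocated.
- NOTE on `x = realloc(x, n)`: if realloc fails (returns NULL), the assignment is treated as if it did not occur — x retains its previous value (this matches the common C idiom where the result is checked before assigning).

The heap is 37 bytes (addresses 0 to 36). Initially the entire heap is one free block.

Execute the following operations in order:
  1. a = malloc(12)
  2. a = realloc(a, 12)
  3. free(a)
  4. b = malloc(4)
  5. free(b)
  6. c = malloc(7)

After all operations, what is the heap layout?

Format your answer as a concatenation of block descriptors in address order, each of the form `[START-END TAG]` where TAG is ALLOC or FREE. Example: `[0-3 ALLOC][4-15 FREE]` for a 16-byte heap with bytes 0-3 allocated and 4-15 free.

Op 1: a = malloc(12) -> a = 0; heap: [0-11 ALLOC][12-36 FREE]
Op 2: a = realloc(a, 12) -> a = 0; heap: [0-11 ALLOC][12-36 FREE]
Op 3: free(a) -> (freed a); heap: [0-36 FREE]
Op 4: b = malloc(4) -> b = 0; heap: [0-3 ALLOC][4-36 FREE]
Op 5: free(b) -> (freed b); heap: [0-36 FREE]
Op 6: c = malloc(7) -> c = 0; heap: [0-6 ALLOC][7-36 FREE]

Answer: [0-6 ALLOC][7-36 FREE]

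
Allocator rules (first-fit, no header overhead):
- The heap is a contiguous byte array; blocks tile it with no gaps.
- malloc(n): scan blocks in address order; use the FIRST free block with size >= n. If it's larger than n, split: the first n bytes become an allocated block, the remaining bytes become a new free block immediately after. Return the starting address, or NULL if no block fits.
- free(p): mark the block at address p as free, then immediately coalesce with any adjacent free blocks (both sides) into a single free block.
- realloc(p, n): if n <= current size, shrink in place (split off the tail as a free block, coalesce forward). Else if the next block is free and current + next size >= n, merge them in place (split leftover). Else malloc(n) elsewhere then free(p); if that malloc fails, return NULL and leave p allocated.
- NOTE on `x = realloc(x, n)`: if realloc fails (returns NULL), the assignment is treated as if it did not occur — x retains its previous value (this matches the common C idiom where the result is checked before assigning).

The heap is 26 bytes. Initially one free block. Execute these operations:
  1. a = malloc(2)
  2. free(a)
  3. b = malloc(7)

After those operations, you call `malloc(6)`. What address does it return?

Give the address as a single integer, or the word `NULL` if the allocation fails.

Op 1: a = malloc(2) -> a = 0; heap: [0-1 ALLOC][2-25 FREE]
Op 2: free(a) -> (freed a); heap: [0-25 FREE]
Op 3: b = malloc(7) -> b = 0; heap: [0-6 ALLOC][7-25 FREE]
malloc(6): first-fit scan over [0-6 ALLOC][7-25 FREE] -> 7

Answer: 7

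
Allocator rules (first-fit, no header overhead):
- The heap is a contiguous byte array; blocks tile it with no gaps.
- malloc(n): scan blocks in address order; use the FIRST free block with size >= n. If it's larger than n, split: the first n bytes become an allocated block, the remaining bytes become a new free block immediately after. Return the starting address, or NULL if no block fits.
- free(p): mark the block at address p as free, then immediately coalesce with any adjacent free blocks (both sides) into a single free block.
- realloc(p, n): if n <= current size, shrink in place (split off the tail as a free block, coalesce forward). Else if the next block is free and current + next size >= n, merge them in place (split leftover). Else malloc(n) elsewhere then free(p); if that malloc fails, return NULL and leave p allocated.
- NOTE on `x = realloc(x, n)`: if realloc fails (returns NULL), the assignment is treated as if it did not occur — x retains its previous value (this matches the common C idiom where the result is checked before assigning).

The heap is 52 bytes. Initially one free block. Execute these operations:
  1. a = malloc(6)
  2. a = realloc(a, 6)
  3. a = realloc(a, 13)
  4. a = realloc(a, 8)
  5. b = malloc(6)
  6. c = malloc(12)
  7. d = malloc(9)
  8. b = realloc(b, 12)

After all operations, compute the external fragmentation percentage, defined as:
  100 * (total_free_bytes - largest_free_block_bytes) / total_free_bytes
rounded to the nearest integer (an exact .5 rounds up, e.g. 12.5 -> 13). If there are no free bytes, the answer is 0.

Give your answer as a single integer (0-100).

Op 1: a = malloc(6) -> a = 0; heap: [0-5 ALLOC][6-51 FREE]
Op 2: a = realloc(a, 6) -> a = 0; heap: [0-5 ALLOC][6-51 FREE]
Op 3: a = realloc(a, 13) -> a = 0; heap: [0-12 ALLOC][13-51 FREE]
Op 4: a = realloc(a, 8) -> a = 0; heap: [0-7 ALLOC][8-51 FREE]
Op 5: b = malloc(6) -> b = 8; heap: [0-7 ALLOC][8-13 ALLOC][14-51 FREE]
Op 6: c = malloc(12) -> c = 14; heap: [0-7 ALLOC][8-13 ALLOC][14-25 ALLOC][26-51 FREE]
Op 7: d = malloc(9) -> d = 26; heap: [0-7 ALLOC][8-13 ALLOC][14-25 ALLOC][26-34 ALLOC][35-51 FREE]
Op 8: b = realloc(b, 12) -> b = 35; heap: [0-7 ALLOC][8-13 FREE][14-25 ALLOC][26-34 ALLOC][35-46 ALLOC][47-51 FREE]
Free blocks: [6 5] total_free=11 largest=6 -> 100*(11-6)/11 = 500/11 ≈ 45.455 -> rounds to 45

Answer: 45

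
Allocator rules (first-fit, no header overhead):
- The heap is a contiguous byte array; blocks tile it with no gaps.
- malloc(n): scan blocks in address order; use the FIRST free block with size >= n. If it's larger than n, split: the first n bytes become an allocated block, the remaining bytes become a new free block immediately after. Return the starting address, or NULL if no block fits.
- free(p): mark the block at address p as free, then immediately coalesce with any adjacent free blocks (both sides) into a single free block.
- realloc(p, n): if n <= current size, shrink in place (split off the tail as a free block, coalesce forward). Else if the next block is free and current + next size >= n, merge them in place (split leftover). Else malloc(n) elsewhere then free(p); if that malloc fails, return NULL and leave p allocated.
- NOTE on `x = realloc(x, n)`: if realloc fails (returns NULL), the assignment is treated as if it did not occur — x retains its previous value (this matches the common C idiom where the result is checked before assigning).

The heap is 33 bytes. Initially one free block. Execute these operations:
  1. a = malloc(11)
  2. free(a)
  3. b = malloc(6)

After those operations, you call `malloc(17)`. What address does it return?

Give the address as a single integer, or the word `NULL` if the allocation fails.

Answer: 6

Derivation:
Op 1: a = malloc(11) -> a = 0; heap: [0-10 ALLOC][11-32 FREE]
Op 2: free(a) -> (freed a); heap: [0-32 FREE]
Op 3: b = malloc(6) -> b = 0; heap: [0-5 ALLOC][6-32 FREE]
malloc(17): first-fit scan over [0-5 ALLOC][6-32 FREE] -> 6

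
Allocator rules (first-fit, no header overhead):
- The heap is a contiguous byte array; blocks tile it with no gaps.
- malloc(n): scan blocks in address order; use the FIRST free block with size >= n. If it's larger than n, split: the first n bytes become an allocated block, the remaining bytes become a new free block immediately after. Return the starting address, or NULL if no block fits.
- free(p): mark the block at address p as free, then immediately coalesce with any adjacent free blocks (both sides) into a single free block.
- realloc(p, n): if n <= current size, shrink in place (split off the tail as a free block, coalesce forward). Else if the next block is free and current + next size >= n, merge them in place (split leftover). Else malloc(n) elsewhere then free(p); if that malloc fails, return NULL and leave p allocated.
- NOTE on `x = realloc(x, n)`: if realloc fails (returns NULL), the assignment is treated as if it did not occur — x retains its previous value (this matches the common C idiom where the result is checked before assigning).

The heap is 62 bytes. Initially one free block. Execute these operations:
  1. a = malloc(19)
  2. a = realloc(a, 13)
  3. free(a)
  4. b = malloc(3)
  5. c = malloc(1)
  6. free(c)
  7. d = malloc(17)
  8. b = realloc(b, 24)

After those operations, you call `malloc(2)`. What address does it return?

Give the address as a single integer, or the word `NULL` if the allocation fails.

Op 1: a = malloc(19) -> a = 0; heap: [0-18 ALLOC][19-61 FREE]
Op 2: a = realloc(a, 13) -> a = 0; heap: [0-12 ALLOC][13-61 FREE]
Op 3: free(a) -> (freed a); heap: [0-61 FREE]
Op 4: b = malloc(3) -> b = 0; heap: [0-2 ALLOC][3-61 FREE]
Op 5: c = malloc(1) -> c = 3; heap: [0-2 ALLOC][3-3 ALLOC][4-61 FREE]
Op 6: free(c) -> (freed c); heap: [0-2 ALLOC][3-61 FREE]
Op 7: d = malloc(17) -> d = 3; heap: [0-2 ALLOC][3-19 ALLOC][20-61 FREE]
Op 8: b = realloc(b, 24) -> b = 20; heap: [0-2 FREE][3-19 ALLOC][20-43 ALLOC][44-61 FREE]
malloc(2): first-fit scan over [0-2 FREE][3-19 ALLOC][20-43 ALLOC][44-61 FREE] -> 0

Answer: 0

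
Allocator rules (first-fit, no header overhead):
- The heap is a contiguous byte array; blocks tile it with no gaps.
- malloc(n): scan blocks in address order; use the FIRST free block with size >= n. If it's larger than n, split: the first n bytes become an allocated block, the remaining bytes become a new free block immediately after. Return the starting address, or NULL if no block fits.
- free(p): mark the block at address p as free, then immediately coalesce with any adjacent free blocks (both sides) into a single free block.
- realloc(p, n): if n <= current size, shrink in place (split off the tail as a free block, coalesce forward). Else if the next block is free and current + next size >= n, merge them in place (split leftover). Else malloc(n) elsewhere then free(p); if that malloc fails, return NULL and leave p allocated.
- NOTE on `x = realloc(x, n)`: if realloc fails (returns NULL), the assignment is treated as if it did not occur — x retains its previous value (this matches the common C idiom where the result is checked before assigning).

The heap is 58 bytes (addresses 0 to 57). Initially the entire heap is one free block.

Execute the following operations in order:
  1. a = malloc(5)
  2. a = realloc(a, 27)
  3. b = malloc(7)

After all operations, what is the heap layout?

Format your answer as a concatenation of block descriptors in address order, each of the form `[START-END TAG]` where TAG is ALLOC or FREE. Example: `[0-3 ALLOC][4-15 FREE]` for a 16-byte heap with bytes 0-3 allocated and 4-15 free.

Op 1: a = malloc(5) -> a = 0; heap: [0-4 ALLOC][5-57 FREE]
Op 2: a = realloc(a, 27) -> a = 0; heap: [0-26 ALLOC][27-57 FREE]
Op 3: b = malloc(7) -> b = 27; heap: [0-26 ALLOC][27-33 ALLOC][34-57 FREE]

Answer: [0-26 ALLOC][27-33 ALLOC][34-57 FREE]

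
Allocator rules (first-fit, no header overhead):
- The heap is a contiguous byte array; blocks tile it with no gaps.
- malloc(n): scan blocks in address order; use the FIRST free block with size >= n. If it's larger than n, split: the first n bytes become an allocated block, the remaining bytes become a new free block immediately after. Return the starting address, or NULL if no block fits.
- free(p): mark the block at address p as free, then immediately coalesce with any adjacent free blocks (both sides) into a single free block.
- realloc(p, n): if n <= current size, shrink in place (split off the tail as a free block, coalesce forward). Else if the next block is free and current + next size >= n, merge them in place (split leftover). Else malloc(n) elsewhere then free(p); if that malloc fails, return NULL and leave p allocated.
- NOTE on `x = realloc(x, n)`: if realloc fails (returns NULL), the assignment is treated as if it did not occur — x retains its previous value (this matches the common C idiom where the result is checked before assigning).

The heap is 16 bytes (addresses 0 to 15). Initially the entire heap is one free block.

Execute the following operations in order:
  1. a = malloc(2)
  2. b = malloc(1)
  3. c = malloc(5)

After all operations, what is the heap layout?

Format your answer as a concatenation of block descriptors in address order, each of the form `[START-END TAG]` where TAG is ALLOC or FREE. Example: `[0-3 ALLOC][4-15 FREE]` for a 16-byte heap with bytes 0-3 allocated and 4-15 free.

Op 1: a = malloc(2) -> a = 0; heap: [0-1 ALLOC][2-15 FREE]
Op 2: b = malloc(1) -> b = 2; heap: [0-1 ALLOC][2-2 ALLOC][3-15 FREE]
Op 3: c = malloc(5) -> c = 3; heap: [0-1 ALLOC][2-2 ALLOC][3-7 ALLOC][8-15 FREE]

Answer: [0-1 ALLOC][2-2 ALLOC][3-7 ALLOC][8-15 FREE]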